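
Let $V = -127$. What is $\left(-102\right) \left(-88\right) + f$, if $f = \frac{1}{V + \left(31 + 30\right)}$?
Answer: $\frac{592415}{66} \approx 8976.0$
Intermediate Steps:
$f = - \frac{1}{66}$ ($f = \frac{1}{-127 + \left(31 + 30\right)} = \frac{1}{-127 + 61} = \frac{1}{-66} = - \frac{1}{66} \approx -0.015152$)
$\left(-102\right) \left(-88\right) + f = \left(-102\right) \left(-88\right) - \frac{1}{66} = 8976 - \frac{1}{66} = \frac{592415}{66}$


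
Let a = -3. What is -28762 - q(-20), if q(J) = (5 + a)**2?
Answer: -28766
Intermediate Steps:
q(J) = 4 (q(J) = (5 - 3)**2 = 2**2 = 4)
-28762 - q(-20) = -28762 - 1*4 = -28762 - 4 = -28766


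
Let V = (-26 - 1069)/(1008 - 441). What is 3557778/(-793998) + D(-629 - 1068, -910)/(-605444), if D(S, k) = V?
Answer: -22617355005521/5047573913676 ≈ -4.4808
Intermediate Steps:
V = -365/189 (V = -1095/567 = -1095*1/567 = -365/189 ≈ -1.9312)
D(S, k) = -365/189
3557778/(-793998) + D(-629 - 1068, -910)/(-605444) = 3557778/(-793998) - 365/189/(-605444) = 3557778*(-1/793998) - 365/189*(-1/605444) = -592963/132333 + 365/114428916 = -22617355005521/5047573913676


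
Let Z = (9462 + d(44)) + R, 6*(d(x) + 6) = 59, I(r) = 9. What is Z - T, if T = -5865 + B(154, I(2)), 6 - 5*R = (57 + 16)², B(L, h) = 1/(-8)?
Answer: 1711963/120 ≈ 14266.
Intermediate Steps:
d(x) = 23/6 (d(x) = -6 + (⅙)*59 = -6 + 59/6 = 23/6)
B(L, h) = -⅛
R = -5323/5 (R = 6/5 - (57 + 16)²/5 = 6/5 - ⅕*73² = 6/5 - ⅕*5329 = 6/5 - 5329/5 = -5323/5 ≈ -1064.6)
Z = 252037/30 (Z = (9462 + 23/6) - 5323/5 = 56795/6 - 5323/5 = 252037/30 ≈ 8401.2)
T = -46921/8 (T = -5865 - ⅛ = -46921/8 ≈ -5865.1)
Z - T = 252037/30 - 1*(-46921/8) = 252037/30 + 46921/8 = 1711963/120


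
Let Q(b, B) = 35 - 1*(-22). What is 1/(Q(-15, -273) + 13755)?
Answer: 1/13812 ≈ 7.2401e-5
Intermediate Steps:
Q(b, B) = 57 (Q(b, B) = 35 + 22 = 57)
1/(Q(-15, -273) + 13755) = 1/(57 + 13755) = 1/13812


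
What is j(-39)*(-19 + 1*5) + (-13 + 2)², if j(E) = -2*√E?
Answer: 121 + 28*I*√39 ≈ 121.0 + 174.86*I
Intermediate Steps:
j(-39)*(-19 + 1*5) + (-13 + 2)² = (-2*I*√39)*(-19 + 1*5) + (-13 + 2)² = (-2*I*√39)*(-19 + 5) + (-11)² = -2*I*√39*(-14) + 121 = 28*I*√39 + 121 = 121 + 28*I*√39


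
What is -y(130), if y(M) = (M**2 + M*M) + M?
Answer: -33930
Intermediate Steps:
y(M) = M + 2*M**2 (y(M) = (M**2 + M**2) + M = 2*M**2 + M = M + 2*M**2)
-y(130) = -130*(1 + 2*130) = -130*(1 + 260) = -130*261 = -1*33930 = -33930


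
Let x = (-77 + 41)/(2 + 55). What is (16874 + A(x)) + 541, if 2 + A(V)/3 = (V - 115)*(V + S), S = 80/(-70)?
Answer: 45548019/2527 ≈ 18025.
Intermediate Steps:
S = -8/7 (S = 80*(-1/70) = -8/7 ≈ -1.1429)
x = -12/19 (x = -36/57 = -36*1/57 = -12/19 ≈ -0.63158)
A(V) = -6 + 3*(-115 + V)*(-8/7 + V) (A(V) = -6 + 3*((V - 115)*(V - 8/7)) = -6 + 3*((-115 + V)*(-8/7 + V)) = -6 + 3*(-115 + V)*(-8/7 + V))
(16874 + A(x)) + 541 = (16874 + (2718/7 + 3*(-12/19)² - 2439/7*(-12/19))) + 541 = (16874 + (2718/7 + 3*(144/361) + 29268/133)) + 541 = (16874 + (2718/7 + 432/361 + 29268/133)) + 541 = (16874 + 1540314/2527) + 541 = 44180912/2527 + 541 = 45548019/2527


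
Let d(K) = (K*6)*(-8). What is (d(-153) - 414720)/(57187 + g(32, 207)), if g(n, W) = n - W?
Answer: -33948/4751 ≈ -7.1454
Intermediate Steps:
d(K) = -48*K (d(K) = (6*K)*(-8) = -48*K)
(d(-153) - 414720)/(57187 + g(32, 207)) = (-48*(-153) - 414720)/(57187 + (32 - 1*207)) = (7344 - 414720)/(57187 + (32 - 207)) = -407376/(57187 - 175) = -407376/57012 = -407376*1/57012 = -33948/4751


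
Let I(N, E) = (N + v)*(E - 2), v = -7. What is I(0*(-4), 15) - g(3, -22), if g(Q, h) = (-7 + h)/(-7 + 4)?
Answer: -302/3 ≈ -100.67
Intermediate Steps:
g(Q, h) = 7/3 - h/3 (g(Q, h) = (-7 + h)/(-3) = (-7 + h)*(-⅓) = 7/3 - h/3)
I(N, E) = (-7 + N)*(-2 + E) (I(N, E) = (N - 7)*(E - 2) = (-7 + N)*(-2 + E))
I(0*(-4), 15) - g(3, -22) = (14 - 7*15 - 0*(-4) + 15*(0*(-4))) - (7/3 - ⅓*(-22)) = (14 - 105 - 2*0 + 15*0) - (7/3 + 22/3) = (14 - 105 + 0 + 0) - 1*29/3 = -91 - 29/3 = -302/3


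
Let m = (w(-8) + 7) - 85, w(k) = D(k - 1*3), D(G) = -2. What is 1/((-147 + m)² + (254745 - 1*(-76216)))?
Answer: 1/382490 ≈ 2.6144e-6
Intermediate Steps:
w(k) = -2
m = -80 (m = (-2 + 7) - 85 = 5 - 85 = -80)
1/((-147 + m)² + (254745 - 1*(-76216))) = 1/((-147 - 80)² + (254745 - 1*(-76216))) = 1/((-227)² + (254745 + 76216)) = 1/(51529 + 330961) = 1/382490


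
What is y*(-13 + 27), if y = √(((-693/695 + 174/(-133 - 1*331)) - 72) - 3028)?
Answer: 7*I*√23968644310/1390 ≈ 779.66*I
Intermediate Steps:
y = I*√23968644310/2780 (y = √(((-693*1/695 + 174/(-133 - 331)) - 72) - 3028) = √(((-693/695 + 174/(-464)) - 72) - 3028) = √(((-693/695 + 174*(-1/464)) - 72) - 3028) = √(((-693/695 - 3/8) - 72) - 3028) = √((-7629/5560 - 72) - 3028) = √(-407949/5560 - 3028) = √(-17243629/5560) = I*√23968644310/2780 ≈ 55.69*I)
y*(-13 + 27) = (I*√23968644310/2780)*(-13 + 27) = (I*√23968644310/2780)*14 = 7*I*√23968644310/1390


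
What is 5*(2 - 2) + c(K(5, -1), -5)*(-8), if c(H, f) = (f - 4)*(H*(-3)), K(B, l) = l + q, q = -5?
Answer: 1296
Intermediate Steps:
K(B, l) = -5 + l (K(B, l) = l - 5 = -5 + l)
c(H, f) = -3*H*(-4 + f) (c(H, f) = (-4 + f)*(-3*H) = -3*H*(-4 + f))
5*(2 - 2) + c(K(5, -1), -5)*(-8) = 5*(2 - 2) + (3*(-5 - 1)*(4 - 1*(-5)))*(-8) = 5*0 + (3*(-6)*(4 + 5))*(-8) = 0 + (3*(-6)*9)*(-8) = 0 - 162*(-8) = 0 + 1296 = 1296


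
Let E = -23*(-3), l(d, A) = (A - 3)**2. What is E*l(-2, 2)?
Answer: 69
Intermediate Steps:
l(d, A) = (-3 + A)**2
E = 69
E*l(-2, 2) = 69*(-3 + 2)**2 = 69*(-1)**2 = 69*1 = 69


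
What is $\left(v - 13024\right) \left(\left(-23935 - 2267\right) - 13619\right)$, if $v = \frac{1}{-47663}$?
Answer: $\frac{24719399958573}{47663} \approx 5.1863 \cdot 10^{8}$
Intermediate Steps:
$v = - \frac{1}{47663} \approx -2.0981 \cdot 10^{-5}$
$\left(v - 13024\right) \left(\left(-23935 - 2267\right) - 13619\right) = \left(- \frac{1}{47663} - 13024\right) \left(\left(-23935 - 2267\right) - 13619\right) = - \frac{620762913 \left(-26202 - 13619\right)}{47663} = \left(- \frac{620762913}{47663}\right) \left(-39821\right) = \frac{24719399958573}{47663}$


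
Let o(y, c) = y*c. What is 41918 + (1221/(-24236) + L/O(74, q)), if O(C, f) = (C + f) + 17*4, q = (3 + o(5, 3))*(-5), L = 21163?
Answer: 3333807792/78767 ≈ 42325.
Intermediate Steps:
o(y, c) = c*y
q = -90 (q = (3 + 3*5)*(-5) = (3 + 15)*(-5) = 18*(-5) = -90)
O(C, f) = 68 + C + f (O(C, f) = (C + f) + 68 = 68 + C + f)
41918 + (1221/(-24236) + L/O(74, q)) = 41918 + (1221/(-24236) + 21163/(68 + 74 - 90)) = 41918 + (1221*(-1/24236) + 21163/52) = 41918 + (-1221/24236 + 21163*(1/52)) = 41918 + (-1221/24236 + 21163/52) = 41918 + 32052686/78767 = 3333807792/78767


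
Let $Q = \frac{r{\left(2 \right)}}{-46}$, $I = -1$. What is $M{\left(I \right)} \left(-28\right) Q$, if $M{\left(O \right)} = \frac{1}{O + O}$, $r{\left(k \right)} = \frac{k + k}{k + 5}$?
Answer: $- \frac{4}{23} \approx -0.17391$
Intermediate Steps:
$r{\left(k \right)} = \frac{2 k}{5 + k}$
$Q = - \frac{2}{161}$ ($Q = \frac{2 \cdot 2 \frac{1}{5 + 2}}{-46} = 2 \cdot 2 \cdot \frac{1}{7} \left(- \frac{1}{46}\right) = \frac{4}{7} \left(- \frac{1}{46}\right) = - \frac{2}{161} \approx -0.012422$)
$M{\left(O \right)} = \frac{1}{2 O}$
$M{\left(I \right)} \left(-28\right) Q = \frac{1}{2 \left(-1\right)} \left(-28\right) \left(- \frac{2}{161}\right) = \frac{1}{2} \left(-1\right) \left(-28\right) \left(- \frac{2}{161}\right) = \left(- \frac{1}{2}\right) \left(-28\right) \left(- \frac{2}{161}\right) = 14 \left(- \frac{2}{161}\right) = - \frac{4}{23}$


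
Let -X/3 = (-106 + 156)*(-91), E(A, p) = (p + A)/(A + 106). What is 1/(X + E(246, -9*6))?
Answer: 11/150156 ≈ 7.3257e-5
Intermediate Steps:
E(A, p) = (A + p)/(106 + A)
X = 13650 (X = -3*(-106 + 156)*(-91) = -150*(-91) = -3*(-4550) = 13650)
1/(X + E(246, -9*6)) = 1/(13650 + (246 - 9*6)/(106 + 246)) = 1/(13650 + (246 - 54)/352) = 1/(13650 + (1/352)*192) = 1/(13650 + 6/11) = 1/(150156/11) = 11/150156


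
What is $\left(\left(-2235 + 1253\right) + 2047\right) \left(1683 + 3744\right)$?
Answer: $5779755$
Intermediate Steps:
$\left(\left(-2235 + 1253\right) + 2047\right) \left(1683 + 3744\right) = \left(-982 + 2047\right) 5427 = 1065 \cdot 5427 = 5779755$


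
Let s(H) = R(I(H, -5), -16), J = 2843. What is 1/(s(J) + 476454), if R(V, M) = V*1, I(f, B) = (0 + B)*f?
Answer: 1/462239 ≈ 2.1634e-6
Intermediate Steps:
I(f, B) = B*f
R(V, M) = V
s(H) = -5*H
1/(s(J) + 476454) = 1/(-5*2843 + 476454) = 1/(-14215 + 476454) = 1/462239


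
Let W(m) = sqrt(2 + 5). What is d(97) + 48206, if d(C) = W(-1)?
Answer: 48206 + sqrt(7) ≈ 48209.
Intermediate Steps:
W(m) = sqrt(7)
d(C) = sqrt(7)
d(97) + 48206 = sqrt(7) + 48206 = 48206 + sqrt(7)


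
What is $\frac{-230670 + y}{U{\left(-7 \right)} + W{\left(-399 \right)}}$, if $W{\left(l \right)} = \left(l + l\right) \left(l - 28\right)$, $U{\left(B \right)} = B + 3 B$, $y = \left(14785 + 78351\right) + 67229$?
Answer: $- \frac{70305}{340718} \approx -0.20634$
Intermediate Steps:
$y = 160365$ ($y = 93136 + 67229 = 160365$)
$U{\left(B \right)} = 4 B$
$W{\left(l \right)} = 2 l \left(-28 + l\right)$
$\frac{-230670 + y}{U{\left(-7 \right)} + W{\left(-399 \right)}} = \frac{-230670 + 160365}{4 \left(-7\right) + 2 \left(-399\right) \left(-28 - 399\right)} = - \frac{70305}{-28 + 2 \left(-399\right) \left(-427\right)} = - \frac{70305}{-28 + 340746} = - \frac{70305}{340718}$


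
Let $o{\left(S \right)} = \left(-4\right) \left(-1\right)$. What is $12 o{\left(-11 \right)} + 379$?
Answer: $427$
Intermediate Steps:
$o{\left(S \right)} = 4$
$12 o{\left(-11 \right)} + 379 = 12 \cdot 4 + 379 = 48 + 379 = 427$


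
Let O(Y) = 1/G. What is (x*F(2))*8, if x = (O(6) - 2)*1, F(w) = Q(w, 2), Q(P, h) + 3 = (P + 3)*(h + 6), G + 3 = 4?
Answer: -296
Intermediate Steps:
G = 1 (G = -3 + 4 = 1)
O(Y) = 1 (O(Y) = 1/1 = 1)
Q(P, h) = -3 + (3 + P)*(6 + h) (Q(P, h) = -3 + (P + 3)*(h + 6) = -3 + (3 + P)*(6 + h))
F(w) = 21 + 8*w (F(w) = 15 + 3*2 + 6*w + w*2 = 15 + 6 + 6*w + 2*w = 21 + 8*w)
x = -1 (x = (1 - 2)*1 = -1*1 = -1)
(x*F(2))*8 = -(21 + 8*2)*8 = -(21 + 16)*8 = -1*37*8 = -37*8 = -296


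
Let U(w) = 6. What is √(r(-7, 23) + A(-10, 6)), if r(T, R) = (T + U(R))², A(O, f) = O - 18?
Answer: 3*I*√3 ≈ 5.1962*I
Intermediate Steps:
A(O, f) = -18 + O
r(T, R) = (6 + T)² (r(T, R) = (T + 6)² = (6 + T)²)
√(r(-7, 23) + A(-10, 6)) = √((6 - 7)² + (-18 - 10)) = √((-1)² - 28) = √(1 - 28) = √(-27) = 3*I*√3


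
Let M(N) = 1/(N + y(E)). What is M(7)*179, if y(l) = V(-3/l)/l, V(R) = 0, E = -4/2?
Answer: 179/7 ≈ 25.571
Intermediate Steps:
E = -2 (E = -4*½ = -2)
y(l) = 0 (y(l) = 0/l = 0)
M(N) = 1/N (M(N) = 1/(N + 0) = 1/N)
M(7)*179 = 179/7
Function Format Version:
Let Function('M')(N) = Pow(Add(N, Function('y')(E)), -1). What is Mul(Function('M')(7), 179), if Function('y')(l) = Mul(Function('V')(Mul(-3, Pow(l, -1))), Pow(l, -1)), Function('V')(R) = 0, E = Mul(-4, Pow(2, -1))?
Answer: Rational(179, 7) ≈ 25.571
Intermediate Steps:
E = -2 (E = Mul(-4, Rational(1, 2)) = -2)
Function('y')(l) = 0 (Function('y')(l) = Mul(0, Pow(l, -1)) = 0)
Function('M')(N) = Pow(N, -1) (Function('M')(N) = Pow(Add(N, 0), -1) = Pow(N, -1))
Mul(Function('M')(7), 179) = Mul(Pow(7, -1), 179) = Mul(Rational(1, 7), 179) = Rational(179, 7)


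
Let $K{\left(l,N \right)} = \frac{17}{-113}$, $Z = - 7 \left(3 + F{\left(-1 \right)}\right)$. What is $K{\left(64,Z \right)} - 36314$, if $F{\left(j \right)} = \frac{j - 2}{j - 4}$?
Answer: $- \frac{4103499}{113} \approx -36314.0$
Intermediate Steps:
$F{\left(j \right)} = \frac{-2 + j}{-4 + j}$
$Z = - \frac{126}{5}$ ($Z = - 7 \left(3 + \frac{-2 - 1}{-4 - 1}\right) = - 7 \left(3 + \frac{1}{-5} \left(-3\right)\right) = - 7 \left(3 - - \frac{3}{5}\right) = - 7 \left(3 + \frac{3}{5}\right) = \left(-7\right) \frac{18}{5} = - \frac{126}{5} \approx -25.2$)
$K{\left(l,N \right)} = - \frac{17}{113}$ ($K{\left(l,N \right)} = 17 \left(- \frac{1}{113}\right) = - \frac{17}{113}$)
$K{\left(64,Z \right)} - 36314 = - \frac{17}{113} - 36314 = - \frac{4103499}{113}$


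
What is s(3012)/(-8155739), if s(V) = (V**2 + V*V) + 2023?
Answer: -18146311/8155739 ≈ -2.2250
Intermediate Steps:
s(V) = 2023 + 2*V**2 (s(V) = (V**2 + V**2) + 2023 = 2*V**2 + 2023 = 2023 + 2*V**2)
s(3012)/(-8155739) = (2023 + 2*3012**2)/(-8155739) = (2023 + 2*9072144)*(-1/8155739) = (2023 + 18144288)*(-1/8155739) = 18146311*(-1/8155739) = -18146311/8155739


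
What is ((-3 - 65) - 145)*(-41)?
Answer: 8733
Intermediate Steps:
((-3 - 65) - 145)*(-41) = (-68 - 145)*(-41) = -213*(-41) = 8733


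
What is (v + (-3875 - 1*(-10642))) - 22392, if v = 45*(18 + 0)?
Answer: -14815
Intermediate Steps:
v = 810 (v = 45*18 = 810)
(v + (-3875 - 1*(-10642))) - 22392 = (810 + (-3875 - 1*(-10642))) - 22392 = (810 + (-3875 + 10642)) - 22392 = (810 + 6767) - 22392 = 7577 - 22392 = -14815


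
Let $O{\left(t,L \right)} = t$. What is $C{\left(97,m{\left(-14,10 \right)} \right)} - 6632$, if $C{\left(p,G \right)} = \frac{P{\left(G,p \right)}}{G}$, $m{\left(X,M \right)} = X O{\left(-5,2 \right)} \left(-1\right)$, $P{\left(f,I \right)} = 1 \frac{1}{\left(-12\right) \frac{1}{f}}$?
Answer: $- \frac{79585}{12} \approx -6632.1$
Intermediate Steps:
$P{\left(f,I \right)} = - \frac{f}{12}$ ($P{\left(f,I \right)} = 1 \left(- \frac{f}{12}\right) = - \frac{f}{12}$)
$m{\left(X,M \right)} = 5 X$ ($m{\left(X,M \right)} = X \left(-5\right) \left(-1\right) = - 5 X \left(-1\right) = 5 X$)
$C{\left(p,G \right)} = - \frac{1}{12}$ ($C{\left(p,G \right)} = \frac{\left(- \frac{1}{12}\right) G}{G} = - \frac{1}{12}$)
$C{\left(97,m{\left(-14,10 \right)} \right)} - 6632 = - \frac{1}{12} - 6632 = - \frac{79585}{12}$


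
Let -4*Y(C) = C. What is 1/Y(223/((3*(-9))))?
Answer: 108/223 ≈ 0.48430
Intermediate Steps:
Y(C) = -C/4
1/Y(223/((3*(-9)))) = 1/(-223/(4*(3*(-9)))) = 1/(-223/(4*(-27))) = 1/(-223*(-1)/(4*27)) = 1/(-¼*(-223/27)) = 1/(223/108) = 108/223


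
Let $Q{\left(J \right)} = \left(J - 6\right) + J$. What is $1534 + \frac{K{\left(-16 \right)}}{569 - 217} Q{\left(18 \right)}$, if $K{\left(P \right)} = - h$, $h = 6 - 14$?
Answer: $\frac{33763}{22} \approx 1534.7$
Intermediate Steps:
$Q{\left(J \right)} = -6 + 2 J$ ($Q{\left(J \right)} = \left(-6 + J\right) + J = -6 + 2 J$)
$h = -8$
$K{\left(P \right)} = 8$ ($K{\left(P \right)} = \left(-1\right) \left(-8\right) = 8$)
$1534 + \frac{K{\left(-16 \right)}}{569 - 217} Q{\left(18 \right)} = 1534 + \frac{8}{569 - 217} \left(-6 + 2 \cdot 18\right) = 1534 + \frac{8}{352} \left(-6 + 36\right) = 1534 + 8 \cdot \frac{1}{352} \cdot 30 = 1534 + \frac{1}{44} \cdot 30 = 1534 + \frac{15}{22} = \frac{33763}{22}$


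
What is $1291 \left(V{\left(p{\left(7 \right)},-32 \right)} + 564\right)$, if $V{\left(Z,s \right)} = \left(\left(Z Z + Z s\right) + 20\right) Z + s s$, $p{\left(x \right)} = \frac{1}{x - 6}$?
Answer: $2035907$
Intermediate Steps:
$p{\left(x \right)} = \frac{1}{-6 + x}$
$V{\left(Z,s \right)} = s^{2} + Z \left(20 + Z^{2} + Z s\right)$ ($V{\left(Z,s \right)} = \left(\left(Z^{2} + Z s\right) + 20\right) Z + s^{2} = \left(20 + Z^{2} + Z s\right) Z + s^{2} = Z \left(20 + Z^{2} + Z s\right) + s^{2} = s^{2} + Z \left(20 + Z^{2} + Z s\right)$)
$1291 \left(V{\left(p{\left(7 \right)},-32 \right)} + 564\right) = 1291 \left(\left(\left(\frac{1}{-6 + 7}\right)^{3} + \left(-32\right)^{2} + \frac{20}{-6 + 7} - 32 \left(\frac{1}{-6 + 7}\right)^{2}\right) + 564\right) = 1291 \left(\left(\left(1^{-1}\right)^{3} + 1024 + \frac{20}{1} - 32 \left(1^{-1}\right)^{2}\right) + 564\right) = 1291 \left(\left(1^{3} + 1024 + 20 \cdot 1 - 32 \cdot 1^{2}\right) + 564\right) = 1291 \left(\left(1 + 1024 + 20 - 32\right) + 564\right) = 1291 \left(1013 + 564\right) = 1291 \cdot 1577 = 2035907$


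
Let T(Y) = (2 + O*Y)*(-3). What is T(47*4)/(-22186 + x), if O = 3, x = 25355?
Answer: -1698/3169 ≈ -0.53582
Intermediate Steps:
T(Y) = -6 - 9*Y (T(Y) = (2 + 3*Y)*(-3) = -6 - 9*Y)
T(47*4)/(-22186 + x) = (-6 - 423*4)/(-22186 + 25355) = (-6 - 9*188)/3169 = (-6 - 1692)*(1/3169) = -1698*1/3169 = -1698/3169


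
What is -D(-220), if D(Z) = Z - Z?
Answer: 0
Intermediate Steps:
D(Z) = 0
-D(-220) = -1*0 = 0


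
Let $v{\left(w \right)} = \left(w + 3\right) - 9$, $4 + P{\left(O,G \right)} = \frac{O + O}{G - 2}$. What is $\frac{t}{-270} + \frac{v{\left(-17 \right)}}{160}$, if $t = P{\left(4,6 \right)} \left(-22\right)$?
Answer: $- \frac{265}{864} \approx -0.30671$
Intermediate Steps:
$P{\left(O,G \right)} = -4 + \frac{2 O}{-2 + G}$ ($P{\left(O,G \right)} = -4 + \frac{O + O}{G - 2} = -4 + \frac{2 O}{-2 + G}$)
$v{\left(w \right)} = -6 + w$ ($v{\left(w \right)} = \left(3 + w\right) - 9 = -6 + w$)
$t = 44$ ($t = \frac{2 \left(4 + 4 - 12\right)}{-2 + 6} \left(-22\right) = \frac{2 \left(4 + 4 - 12\right)}{4} \left(-22\right) = 2 \cdot \frac{1}{4} \left(-4\right) \left(-22\right) = \left(-2\right) \left(-22\right) = 44$)
$\frac{t}{-270} + \frac{v{\left(-17 \right)}}{160} = \frac{44}{-270} + \frac{-6 - 17}{160} = 44 \left(- \frac{1}{270}\right) - \frac{23}{160} = - \frac{22}{135} - \frac{23}{160} = - \frac{265}{864}$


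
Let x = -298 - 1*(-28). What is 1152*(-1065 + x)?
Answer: -1537920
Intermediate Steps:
x = -270 (x = -298 + 28 = -270)
1152*(-1065 + x) = 1152*(-1065 - 270) = 1152*(-1335) = -1537920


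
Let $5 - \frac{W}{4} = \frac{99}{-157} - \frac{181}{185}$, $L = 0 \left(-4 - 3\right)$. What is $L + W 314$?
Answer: $\frac{1535656}{185} \approx 8300.8$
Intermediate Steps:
$L = 0$ ($L = 0 \left(-7\right) = 0$)
$W = \frac{767828}{29045}$ ($W = 20 - 4 \left(\frac{99}{-157} - \frac{181}{185}\right) = 20 - 4 \left(99 \left(- \frac{1}{157}\right) - \frac{181}{185}\right) = 20 - 4 \left(- \frac{99}{157} - \frac{181}{185}\right) = 20 - - \frac{186928}{29045} = 20 + \frac{186928}{29045} = \frac{767828}{29045} \approx 26.436$)
$L + W 314 = 0 + \frac{767828}{29045} \cdot 314 = 0 + \frac{1535656}{185} = \frac{1535656}{185}$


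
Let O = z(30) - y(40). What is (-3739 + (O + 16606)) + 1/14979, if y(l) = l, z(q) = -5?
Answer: 192060739/14979 ≈ 12822.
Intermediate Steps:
O = -45 (O = -5 - 1*40 = -5 - 40 = -45)
(-3739 + (O + 16606)) + 1/14979 = (-3739 + (-45 + 16606)) + 1/14979 = (-3739 + 16561) + 1/14979 = 12822 + 1/14979 = 192060739/14979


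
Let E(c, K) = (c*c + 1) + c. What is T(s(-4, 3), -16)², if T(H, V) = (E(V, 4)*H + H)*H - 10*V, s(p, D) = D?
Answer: 5466244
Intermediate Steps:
E(c, K) = 1 + c + c² (E(c, K) = (c² + 1) + c = (1 + c²) + c = 1 + c + c²)
T(H, V) = -10*V + H*(H + H*(1 + V + V²)) (T(H, V) = ((1 + V + V²)*H + H)*H - 10*V = (H*(1 + V + V²) + H)*H - 10*V = (H + H*(1 + V + V²))*H - 10*V = H*(H + H*(1 + V + V²)) - 10*V = -10*V + H*(H + H*(1 + V + V²)))
T(s(-4, 3), -16)² = (3² - 10*(-16) + 3²*(1 - 16 + (-16)²))² = (9 + 160 + 9*(1 - 16 + 256))² = (9 + 160 + 9*241)² = (9 + 160 + 2169)² = 2338² = 5466244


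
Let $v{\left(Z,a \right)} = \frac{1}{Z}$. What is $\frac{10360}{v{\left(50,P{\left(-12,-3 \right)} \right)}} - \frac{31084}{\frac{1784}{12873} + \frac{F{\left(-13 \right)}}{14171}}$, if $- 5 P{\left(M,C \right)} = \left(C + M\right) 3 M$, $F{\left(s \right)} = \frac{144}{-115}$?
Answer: $\frac{213232886713805}{726367162} \approx 2.9356 \cdot 10^{5}$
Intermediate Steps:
$F{\left(s \right)} = - \frac{144}{115}$ ($F{\left(s \right)} = 144 \left(- \frac{1}{115}\right) = - \frac{144}{115}$)
$P{\left(M,C \right)} = - \frac{M \left(3 C + 3 M\right)}{5}$ ($P{\left(M,C \right)} = - \frac{\left(C + M\right) 3 M}{5} = - \frac{\left(3 C + 3 M\right) M}{5} = - \frac{M \left(3 C + 3 M\right)}{5}$)
$\frac{10360}{v{\left(50,P{\left(-12,-3 \right)} \right)}} - \frac{31084}{\frac{1784}{12873} + \frac{F{\left(-13 \right)}}{14171}} = \frac{10360}{\frac{1}{50}} - \frac{31084}{\frac{1784}{12873} - \frac{144}{115 \cdot 14171}} = 10360 \frac{1}{\frac{1}{50}} - \frac{31084}{1784 \cdot \frac{1}{12873} - \frac{144}{1629665}} = 10360 \cdot 50 - \frac{31084}{\frac{1784}{12873} - \frac{144}{1629665}} = 518000 - \frac{31084}{\frac{2905468648}{20978677545}} = 518000 - \frac{163025303202195}{726367162} = \frac{213232886713805}{726367162}$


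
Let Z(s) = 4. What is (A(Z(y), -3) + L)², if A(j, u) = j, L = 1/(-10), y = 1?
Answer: 1521/100 ≈ 15.210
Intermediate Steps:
L = -⅒ ≈ -0.10000
(A(Z(y), -3) + L)² = (4 - ⅒)² = (39/10)² = 1521/100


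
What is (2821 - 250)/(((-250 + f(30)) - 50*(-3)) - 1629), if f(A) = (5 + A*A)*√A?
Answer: 4445259/21581309 + 2326755*√30/21581309 ≈ 0.79650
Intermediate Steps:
f(A) = √A*(5 + A²) (f(A) = (5 + A²)*√A = √A*(5 + A²))
(2821 - 250)/(((-250 + f(30)) - 50*(-3)) - 1629) = (2821 - 250)/(((-250 + √30*(5 + 30²)) - 50*(-3)) - 1629) = 2571/(((-250 + √30*(5 + 900)) + 150) - 1629) = 2571/(((-250 + √30*905) + 150) - 1629) = 2571/(((-250 + 905*√30) + 150) - 1629) = 2571/((-100 + 905*√30) - 1629) = 2571/(-1729 + 905*√30)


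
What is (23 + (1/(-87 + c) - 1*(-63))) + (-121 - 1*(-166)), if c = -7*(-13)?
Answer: 525/4 ≈ 131.25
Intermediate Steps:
c = 91
(23 + (1/(-87 + c) - 1*(-63))) + (-121 - 1*(-166)) = (23 + (1/(-87 + 91) - 1*(-63))) + (-121 - 1*(-166)) = (23 + (1/4 + 63)) + (-121 + 166) = (23 + (¼ + 63)) + 45 = (23 + 253/4) + 45 = 345/4 + 45 = 525/4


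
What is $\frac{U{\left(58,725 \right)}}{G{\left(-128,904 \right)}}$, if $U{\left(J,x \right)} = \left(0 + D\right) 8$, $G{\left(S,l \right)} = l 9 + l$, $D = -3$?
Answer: $- \frac{3}{1130} \approx -0.0026549$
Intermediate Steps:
$G{\left(S,l \right)} = 10 l$ ($G{\left(S,l \right)} = 9 l + l = 10 l$)
$U{\left(J,x \right)} = -24$ ($U{\left(J,x \right)} = \left(0 - 3\right) 8 = \left(-3\right) 8 = -24$)
$\frac{U{\left(58,725 \right)}}{G{\left(-128,904 \right)}} = - \frac{24}{10 \cdot 904} = - \frac{24}{9040} = \left(-24\right) \frac{1}{9040} = - \frac{3}{1130}$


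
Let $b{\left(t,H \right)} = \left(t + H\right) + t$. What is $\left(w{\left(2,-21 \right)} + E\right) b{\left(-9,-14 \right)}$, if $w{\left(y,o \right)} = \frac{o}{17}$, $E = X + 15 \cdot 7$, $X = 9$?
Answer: $- \frac{61344}{17} \approx -3608.5$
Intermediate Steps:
$E = 114$ ($E = 9 + 15 \cdot 7 = 9 + 105 = 114$)
$w{\left(y,o \right)} = \frac{o}{17}$ ($w{\left(y,o \right)} = o \frac{1}{17} = \frac{o}{17}$)
$b{\left(t,H \right)} = H + 2 t$ ($b{\left(t,H \right)} = \left(H + t\right) + t = H + 2 t$)
$\left(w{\left(2,-21 \right)} + E\right) b{\left(-9,-14 \right)} = \left(\frac{1}{17} \left(-21\right) + 114\right) \left(-14 + 2 \left(-9\right)\right) = \left(- \frac{21}{17} + 114\right) \left(-14 - 18\right) = \frac{1917}{17} \left(-32\right) = - \frac{61344}{17}$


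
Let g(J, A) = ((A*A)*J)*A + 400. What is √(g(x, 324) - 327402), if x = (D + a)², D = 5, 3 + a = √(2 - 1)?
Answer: √305783014 ≈ 17487.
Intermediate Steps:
a = -2 (a = -3 + √(2 - 1) = -3 + √1 = -3 + 1 = -2)
x = 9 (x = (5 - 2)² = 3² = 9)
g(J, A) = 400 + J*A³ (g(J, A) = (A²*J)*A + 400 = (J*A²)*A + 400 = J*A³ + 400 = 400 + J*A³)
√(g(x, 324) - 327402) = √((400 + 9*324³) - 327402) = √((400 + 9*34012224) - 327402) = √((400 + 306110016) - 327402) = √(306110416 - 327402) = √305783014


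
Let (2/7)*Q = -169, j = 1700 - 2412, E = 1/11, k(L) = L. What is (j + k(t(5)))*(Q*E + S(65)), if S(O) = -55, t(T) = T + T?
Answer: 839943/11 ≈ 76359.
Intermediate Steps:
t(T) = 2*T
E = 1/11 ≈ 0.090909
j = -712
Q = -1183/2 (Q = (7/2)*(-169) = -1183/2 ≈ -591.50)
(j + k(t(5)))*(Q*E + S(65)) = (-712 + 2*5)*(-1183/2*1/11 - 55) = (-712 + 10)*(-1183/22 - 55) = -702*(-2393/22) = 839943/11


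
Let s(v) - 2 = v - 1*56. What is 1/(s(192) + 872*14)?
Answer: 1/12346 ≈ 8.0998e-5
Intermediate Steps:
s(v) = -54 + v (s(v) = 2 + (v - 1*56) = 2 + (v - 56) = 2 + (-56 + v) = -54 + v)
1/(s(192) + 872*14) = 1/((-54 + 192) + 872*14) = 1/(138 + 12208) = 1/12346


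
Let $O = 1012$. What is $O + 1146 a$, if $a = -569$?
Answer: $-651062$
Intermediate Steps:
$O + 1146 a = 1012 + 1146 \left(-569\right) = 1012 - 652074 = -651062$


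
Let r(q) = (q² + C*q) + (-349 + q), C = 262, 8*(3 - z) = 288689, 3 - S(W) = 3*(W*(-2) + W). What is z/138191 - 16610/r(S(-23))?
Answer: 14508853665/14759904328 ≈ 0.98299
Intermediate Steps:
S(W) = 3 + 3*W (S(W) = 3 - 3*(W*(-2) + W) = 3 - 3*(-2*W + W) = 3 - 3*(-W) = 3 - (-3)*W = 3 + 3*W)
z = -288665/8 (z = 3 - ⅛*288689 = 3 - 288689/8 = -288665/8 ≈ -36083.)
r(q) = -349 + q² + 263*q (r(q) = (q² + 262*q) + (-349 + q) = -349 + q² + 263*q)
z/138191 - 16610/r(S(-23)) = -288665/8/138191 - 16610/(-349 + (3 + 3*(-23))² + 263*(3 + 3*(-23))) = -288665/8*1/138191 - 16610/(-349 + (3 - 69)² + 263*(3 - 69)) = -288665/1105528 - 16610/(-349 + (-66)² + 263*(-66)) = -288665/1105528 - 16610/(-349 + 4356 - 17358) = -288665/1105528 - 16610/(-13351) = -288665/1105528 - 16610*(-1/13351) = -288665/1105528 + 16610/13351 = 14508853665/14759904328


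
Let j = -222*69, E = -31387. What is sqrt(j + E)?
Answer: I*sqrt(46705) ≈ 216.11*I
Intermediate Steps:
j = -15318
sqrt(j + E) = sqrt(-15318 - 31387) = sqrt(-46705) = I*sqrt(46705)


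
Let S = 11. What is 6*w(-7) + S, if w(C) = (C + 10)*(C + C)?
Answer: -241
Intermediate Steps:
w(C) = 2*C*(10 + C) (w(C) = (10 + C)*(2*C) = 2*C*(10 + C))
6*w(-7) + S = 6*(2*(-7)*(10 - 7)) + 11 = 6*(2*(-7)*3) + 11 = 6*(-42) + 11 = -252 + 11 = -241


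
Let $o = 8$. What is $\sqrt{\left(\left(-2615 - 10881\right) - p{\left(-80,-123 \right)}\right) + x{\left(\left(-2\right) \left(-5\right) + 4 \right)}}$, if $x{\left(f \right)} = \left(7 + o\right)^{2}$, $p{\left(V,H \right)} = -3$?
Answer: $2 i \sqrt{3317} \approx 115.19 i$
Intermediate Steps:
$x{\left(f \right)} = 225$ ($x{\left(f \right)} = \left(7 + 8\right)^{2} = 15^{2} = 225$)
$\sqrt{\left(\left(-2615 - 10881\right) - p{\left(-80,-123 \right)}\right) + x{\left(\left(-2\right) \left(-5\right) + 4 \right)}} = \sqrt{\left(\left(-2615 - 10881\right) - -3\right) + 225} = \sqrt{\left(-13496 + 3\right) + 225} = \sqrt{-13493 + 225} = \sqrt{-13268} = 2 i \sqrt{3317}$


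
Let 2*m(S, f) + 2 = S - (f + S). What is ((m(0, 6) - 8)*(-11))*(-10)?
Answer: -1320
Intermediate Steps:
m(S, f) = -1 - f/2 (m(S, f) = -1 + (S - (f + S))/2 = -1 + (S - (S + f))/2 = -1 + (S + (-S - f))/2 = -1 + (-f)/2 = -1 - f/2)
((m(0, 6) - 8)*(-11))*(-10) = (((-1 - ½*6) - 8)*(-11))*(-10) = (((-1 - 3) - 8)*(-11))*(-10) = ((-4 - 8)*(-11))*(-10) = -12*(-11)*(-10) = 132*(-10) = -1320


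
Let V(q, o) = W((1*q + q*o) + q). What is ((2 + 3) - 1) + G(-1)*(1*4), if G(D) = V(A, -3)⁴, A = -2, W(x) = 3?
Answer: 328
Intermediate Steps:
V(q, o) = 3
G(D) = 81 (G(D) = 3⁴ = 81)
((2 + 3) - 1) + G(-1)*(1*4) = ((2 + 3) - 1) + 81*(1*4) = (5 - 1) + 81*4 = 4 + 324 = 328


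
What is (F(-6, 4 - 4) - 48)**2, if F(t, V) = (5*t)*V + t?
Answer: 2916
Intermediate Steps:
F(t, V) = t + 5*V*t (F(t, V) = 5*V*t + t = t + 5*V*t)
(F(-6, 4 - 4) - 48)**2 = (-6*(1 + 5*(4 - 4)) - 48)**2 = (-6*(1 + 5*0) - 48)**2 = (-6*(1 + 0) - 48)**2 = (-6*1 - 48)**2 = (-6 - 48)**2 = (-54)**2 = 2916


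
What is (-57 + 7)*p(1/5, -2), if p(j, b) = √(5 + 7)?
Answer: -100*√3 ≈ -173.21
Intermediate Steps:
p(j, b) = 2*√3 (p(j, b) = √12 = 2*√3)
(-57 + 7)*p(1/5, -2) = (-57 + 7)*(2*√3) = -100*√3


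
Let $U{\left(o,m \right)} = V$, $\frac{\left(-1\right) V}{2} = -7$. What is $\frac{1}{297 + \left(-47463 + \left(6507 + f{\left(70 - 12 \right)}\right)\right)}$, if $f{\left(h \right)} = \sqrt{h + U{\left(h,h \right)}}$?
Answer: $- \frac{13553}{551051403} - \frac{2 \sqrt{2}}{551051403} \approx -2.46 \cdot 10^{-5}$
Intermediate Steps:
$V = 14$ ($V = \left(-2\right) \left(-7\right) = 14$)
$U{\left(o,m \right)} = 14$
$f{\left(h \right)} = \sqrt{14 + h}$ ($f{\left(h \right)} = \sqrt{h + 14} = \sqrt{14 + h}$)
$\frac{1}{297 + \left(-47463 + \left(6507 + f{\left(70 - 12 \right)}\right)\right)} = \frac{1}{297 - \left(40956 - \sqrt{14 + \left(70 - 12\right)}\right)} = \frac{1}{297 - \left(40956 - \sqrt{14 + 58}\right)} = \frac{1}{297 - \left(40956 - 6 \sqrt{2}\right)} = \frac{1}{-40659 + 6 \sqrt{2}}$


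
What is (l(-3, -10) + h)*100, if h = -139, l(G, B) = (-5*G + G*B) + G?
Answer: -9700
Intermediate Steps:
l(G, B) = -4*G + B*G (l(G, B) = (-5*G + B*G) + G = -4*G + B*G)
(l(-3, -10) + h)*100 = (-3*(-4 - 10) - 139)*100 = (-3*(-14) - 139)*100 = (42 - 139)*100 = -97*100 = -9700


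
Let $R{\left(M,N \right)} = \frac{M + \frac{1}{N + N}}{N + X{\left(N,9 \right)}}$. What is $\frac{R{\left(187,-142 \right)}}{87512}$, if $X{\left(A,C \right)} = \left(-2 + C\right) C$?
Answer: $- \frac{53107}{1963419232} \approx -2.7048 \cdot 10^{-5}$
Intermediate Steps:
$X{\left(A,C \right)} = C \left(-2 + C\right)$
$R{\left(M,N \right)} = \frac{M + \frac{1}{2 N}}{63 + N}$ ($R{\left(M,N \right)} = \frac{M + \frac{1}{N + N}}{N + 9 \left(-2 + 9\right)} = \frac{M + \frac{1}{2 N}}{N + 9 \cdot 7} = \frac{M + \frac{1}{2 N}}{N + 63} = \frac{M + \frac{1}{2 N}}{63 + N}$)
$\frac{R{\left(187,-142 \right)}}{87512} = \frac{\frac{1}{-142} \frac{1}{63 - 142} \left(\frac{1}{2} + 187 \left(-142\right)\right)}{87512} = - \frac{\frac{1}{2} - 26554}{142 \left(-79\right)} \frac{1}{87512} = \left(- \frac{1}{142}\right) \left(- \frac{1}{79}\right) \left(- \frac{53107}{2}\right) \frac{1}{87512} = \left(- \frac{53107}{22436}\right) \frac{1}{87512} = - \frac{53107}{1963419232}$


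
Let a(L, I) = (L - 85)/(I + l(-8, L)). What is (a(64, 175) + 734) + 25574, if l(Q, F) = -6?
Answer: 4446031/169 ≈ 26308.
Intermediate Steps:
a(L, I) = (-85 + L)/(-6 + I) (a(L, I) = (L - 85)/(I - 6) = (-85 + L)/(-6 + I))
(a(64, 175) + 734) + 25574 = ((-85 + 64)/(-6 + 175) + 734) + 25574 = (-21/169 + 734) + 25574 = 124025/169 + 25574 = 4446031/169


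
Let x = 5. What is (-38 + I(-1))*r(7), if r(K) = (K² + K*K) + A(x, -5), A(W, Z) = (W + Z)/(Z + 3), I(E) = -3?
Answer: -4018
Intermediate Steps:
A(W, Z) = (W + Z)/(3 + Z)
r(K) = 2*K² (r(K) = (K² + K*K) + (5 - 5)/(3 - 5) = (K² + K²) + 0/(-2) = 2*K² - ½*0 = 2*K² + 0 = 2*K²)
(-38 + I(-1))*r(7) = (-38 - 3)*(2*7²) = -82*49 = -41*98 = -4018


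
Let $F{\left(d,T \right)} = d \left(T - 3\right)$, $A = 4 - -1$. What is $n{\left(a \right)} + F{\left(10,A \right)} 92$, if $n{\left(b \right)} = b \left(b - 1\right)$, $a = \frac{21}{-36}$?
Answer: $\frac{265093}{144} \approx 1840.9$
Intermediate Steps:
$a = - \frac{7}{12}$ ($a = 21 \left(- \frac{1}{36}\right) = - \frac{7}{12} \approx -0.58333$)
$A = 5$ ($A = 4 + 1 = 5$)
$n{\left(b \right)} = b \left(-1 + b\right)$
$F{\left(d,T \right)} = d \left(-3 + T\right)$
$n{\left(a \right)} + F{\left(10,A \right)} 92 = - \frac{7 \left(-1 - \frac{7}{12}\right)}{12} + 10 \left(-3 + 5\right) 92 = \left(- \frac{7}{12}\right) \left(- \frac{19}{12}\right) + 10 \cdot 2 \cdot 92 = \frac{133}{144} + 20 \cdot 92 = \frac{133}{144} + 1840 = \frac{265093}{144}$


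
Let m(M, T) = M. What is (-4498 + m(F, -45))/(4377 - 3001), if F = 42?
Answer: -557/172 ≈ -3.2384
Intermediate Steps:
(-4498 + m(F, -45))/(4377 - 3001) = (-4498 + 42)/(4377 - 3001) = -4456/1376 = -4456*1/1376 = -557/172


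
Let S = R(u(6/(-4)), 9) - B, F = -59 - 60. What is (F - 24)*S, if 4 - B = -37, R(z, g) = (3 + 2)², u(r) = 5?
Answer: 2288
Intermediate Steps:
R(z, g) = 25 (R(z, g) = 5² = 25)
B = 41 (B = 4 - 1*(-37) = 4 + 37 = 41)
F = -119
S = -16 (S = 25 - 1*41 = 25 - 41 = -16)
(F - 24)*S = (-119 - 24)*(-16) = -143*(-16) = 2288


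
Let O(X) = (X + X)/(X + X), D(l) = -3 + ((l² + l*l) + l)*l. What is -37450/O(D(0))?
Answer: -37450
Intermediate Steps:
D(l) = -3 + l*(l + 2*l²) (D(l) = -3 + ((l² + l²) + l)*l = -3 + (2*l² + l)*l = -3 + (l + 2*l²)*l = -3 + l*(l + 2*l²))
O(X) = 1 (O(X) = (2*X)/((2*X)) = (2*X)*(1/(2*X)) = 1)
-37450/O(D(0)) = -37450/1 = -37450*1 = -37450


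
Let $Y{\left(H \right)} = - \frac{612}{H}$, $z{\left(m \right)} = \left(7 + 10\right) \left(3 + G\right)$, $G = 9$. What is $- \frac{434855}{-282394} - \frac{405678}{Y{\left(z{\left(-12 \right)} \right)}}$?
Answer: $\frac{38187445899}{282394} \approx 1.3523 \cdot 10^{5}$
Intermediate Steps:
$z{\left(m \right)} = 204$ ($z{\left(m \right)} = \left(7 + 10\right) \left(3 + 9\right) = 17 \cdot 12 = 204$)
$- \frac{434855}{-282394} - \frac{405678}{Y{\left(z{\left(-12 \right)} \right)}} = - \frac{434855}{-282394} - \frac{405678}{\left(-612\right) \frac{1}{204}} = \left(-434855\right) \left(- \frac{1}{282394}\right) - \frac{405678}{\left(-612\right) \frac{1}{204}} = \frac{434855}{282394} - \frac{405678}{-3} = \frac{434855}{282394} - -135226 = \frac{434855}{282394} + 135226 = \frac{38187445899}{282394}$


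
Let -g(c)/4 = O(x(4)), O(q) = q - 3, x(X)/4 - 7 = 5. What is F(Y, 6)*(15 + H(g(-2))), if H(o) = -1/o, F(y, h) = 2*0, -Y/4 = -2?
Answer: 0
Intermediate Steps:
Y = 8 (Y = -4*(-2) = 8)
x(X) = 48 (x(X) = 28 + 4*5 = 28 + 20 = 48)
F(y, h) = 0
O(q) = -3 + q
g(c) = -180 (g(c) = -4*(-3 + 48) = -4*45 = -180)
F(Y, 6)*(15 + H(g(-2))) = 0*(15 - 1/(-180)) = 0*(15 - 1*(-1/180)) = 0*(15 + 1/180) = 0*(2701/180) = 0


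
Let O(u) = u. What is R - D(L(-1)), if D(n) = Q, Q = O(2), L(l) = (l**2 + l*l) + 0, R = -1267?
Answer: -1269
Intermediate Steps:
L(l) = 2*l**2 (L(l) = (l**2 + l**2) + 0 = 2*l**2 + 0 = 2*l**2)
Q = 2
D(n) = 2
R - D(L(-1)) = -1267 - 1*2 = -1267 - 2 = -1269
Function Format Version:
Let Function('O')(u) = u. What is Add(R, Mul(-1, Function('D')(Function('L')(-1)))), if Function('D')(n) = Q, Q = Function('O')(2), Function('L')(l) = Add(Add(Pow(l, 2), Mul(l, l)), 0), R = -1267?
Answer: -1269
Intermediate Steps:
Function('L')(l) = Mul(2, Pow(l, 2)) (Function('L')(l) = Add(Add(Pow(l, 2), Pow(l, 2)), 0) = Add(Mul(2, Pow(l, 2)), 0) = Mul(2, Pow(l, 2)))
Q = 2
Function('D')(n) = 2
Add(R, Mul(-1, Function('D')(Function('L')(-1)))) = Add(-1267, Mul(-1, 2)) = Add(-1267, -2) = -1269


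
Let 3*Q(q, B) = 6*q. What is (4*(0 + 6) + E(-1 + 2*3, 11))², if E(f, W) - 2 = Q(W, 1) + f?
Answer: 2809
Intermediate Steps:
Q(q, B) = 2*q (Q(q, B) = (6*q)/3 = 2*q)
E(f, W) = 2 + f + 2*W (E(f, W) = 2 + (2*W + f) = 2 + (f + 2*W) = 2 + f + 2*W)
(4*(0 + 6) + E(-1 + 2*3, 11))² = (4*(0 + 6) + (2 + (-1 + 2*3) + 2*11))² = (4*6 + (2 + (-1 + 6) + 22))² = (24 + (2 + 5 + 22))² = (24 + 29)² = 53² = 2809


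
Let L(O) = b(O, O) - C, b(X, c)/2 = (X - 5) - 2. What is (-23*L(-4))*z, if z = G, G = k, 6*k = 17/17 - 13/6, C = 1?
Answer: -3703/36 ≈ -102.86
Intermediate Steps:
k = -7/36 (k = (17/17 - 13/6)/6 = (17*(1/17) - 13*1/6)/6 = (1 - 13/6)/6 = (1/6)*(-7/6) = -7/36 ≈ -0.19444)
b(X, c) = -14 + 2*X (b(X, c) = 2*((X - 5) - 2) = 2*((-5 + X) - 2) = 2*(-7 + X) = -14 + 2*X)
L(O) = -15 + 2*O (L(O) = (-14 + 2*O) - 1*1 = (-14 + 2*O) - 1 = -15 + 2*O)
G = -7/36 ≈ -0.19444
z = -7/36 ≈ -0.19444
(-23*L(-4))*z = -23*(-15 + 2*(-4))*(-7/36) = -23*(-15 - 8)*(-7/36) = -23*(-23)*(-7/36) = 529*(-7/36) = -3703/36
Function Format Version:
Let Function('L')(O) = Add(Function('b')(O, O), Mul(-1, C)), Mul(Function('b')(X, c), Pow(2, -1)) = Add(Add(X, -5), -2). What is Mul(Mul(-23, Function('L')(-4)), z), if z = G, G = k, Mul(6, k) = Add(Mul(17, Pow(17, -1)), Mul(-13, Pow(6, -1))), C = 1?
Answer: Rational(-3703, 36) ≈ -102.86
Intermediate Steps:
k = Rational(-7, 36) (k = Mul(Rational(1, 6), Add(Mul(17, Pow(17, -1)), Mul(-13, Pow(6, -1)))) = Mul(Rational(1, 6), Add(Mul(17, Rational(1, 17)), Mul(-13, Rational(1, 6)))) = Mul(Rational(1, 6), Add(1, Rational(-13, 6))) = Mul(Rational(1, 6), Rational(-7, 6)) = Rational(-7, 36) ≈ -0.19444)
Function('b')(X, c) = Add(-14, Mul(2, X)) (Function('b')(X, c) = Mul(2, Add(Add(X, -5), -2)) = Mul(2, Add(Add(-5, X), -2)) = Mul(2, Add(-7, X)) = Add(-14, Mul(2, X)))
Function('L')(O) = Add(-15, Mul(2, O)) (Function('L')(O) = Add(Add(-14, Mul(2, O)), Mul(-1, 1)) = Add(Add(-14, Mul(2, O)), -1) = Add(-15, Mul(2, O)))
G = Rational(-7, 36) ≈ -0.19444
z = Rational(-7, 36) ≈ -0.19444
Mul(Mul(-23, Function('L')(-4)), z) = Mul(Mul(-23, Add(-15, Mul(2, -4))), Rational(-7, 36)) = Mul(Mul(-23, Add(-15, -8)), Rational(-7, 36)) = Mul(Mul(-23, -23), Rational(-7, 36)) = Mul(529, Rational(-7, 36)) = Rational(-3703, 36)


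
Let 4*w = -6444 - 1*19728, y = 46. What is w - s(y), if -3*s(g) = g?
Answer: -19583/3 ≈ -6527.7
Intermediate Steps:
s(g) = -g/3
w = -6543 (w = (-6444 - 1*19728)/4 = (-6444 - 19728)/4 = (1/4)*(-26172) = -6543)
w - s(y) = -6543 - (-1)*46/3 = -6543 - 1*(-46/3) = -6543 + 46/3 = -19583/3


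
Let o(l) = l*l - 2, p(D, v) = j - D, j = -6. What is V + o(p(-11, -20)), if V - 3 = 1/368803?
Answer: 9588879/368803 ≈ 26.000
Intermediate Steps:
p(D, v) = -6 - D
V = 1106410/368803 (V = 3 + 1/368803 = 1106410/368803 ≈ 3.0000)
o(l) = -2 + l**2 (o(l) = l**2 - 2 = -2 + l**2)
V + o(p(-11, -20)) = 1106410/368803 + (-2 + (-6 - 1*(-11))**2) = 1106410/368803 + (-2 + (-6 + 11)**2) = 1106410/368803 + (-2 + 5**2) = 1106410/368803 + (-2 + 25) = 1106410/368803 + 23 = 9588879/368803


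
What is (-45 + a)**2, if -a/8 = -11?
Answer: 1849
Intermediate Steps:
a = 88 (a = -8*(-11) = 88)
(-45 + a)**2 = (-45 + 88)**2 = 43**2 = 1849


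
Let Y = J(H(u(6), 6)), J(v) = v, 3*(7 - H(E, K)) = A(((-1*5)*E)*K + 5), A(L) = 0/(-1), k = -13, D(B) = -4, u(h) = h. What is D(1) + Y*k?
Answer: -95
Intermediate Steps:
A(L) = 0 (A(L) = 0*(-1) = 0)
H(E, K) = 7 (H(E, K) = 7 - ⅓*0 = 7 + 0 = 7)
Y = 7
D(1) + Y*k = -4 + 7*(-13) = -4 - 91 = -95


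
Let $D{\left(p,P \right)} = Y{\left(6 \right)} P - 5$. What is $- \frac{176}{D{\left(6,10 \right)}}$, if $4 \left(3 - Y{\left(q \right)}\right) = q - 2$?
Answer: $- \frac{176}{15} \approx -11.733$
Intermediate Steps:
$Y{\left(q \right)} = \frac{7}{2} - \frac{q}{4}$ ($Y{\left(q \right)} = 3 - \frac{q - 2}{4} = 3 - \frac{-2 + q}{4} = 3 - \left(- \frac{1}{2} + \frac{q}{4}\right) = \frac{7}{2} - \frac{q}{4}$)
$D{\left(p,P \right)} = -5 + 2 P$ ($D{\left(p,P \right)} = \left(\frac{7}{2} - \frac{3}{2}\right) P - 5 = 2 P - 5 = -5 + 2 P$)
$- \frac{176}{D{\left(6,10 \right)}} = - \frac{176}{-5 + 2 \cdot 10} = - \frac{176}{-5 + 20} = - \frac{176}{15}$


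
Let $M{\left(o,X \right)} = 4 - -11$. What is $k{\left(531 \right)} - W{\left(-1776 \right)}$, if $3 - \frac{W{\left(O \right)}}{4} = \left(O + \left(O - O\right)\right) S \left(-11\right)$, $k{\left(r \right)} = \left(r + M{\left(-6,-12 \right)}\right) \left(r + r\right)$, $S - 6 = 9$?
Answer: $1752000$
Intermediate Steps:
$S = 15$ ($S = 6 + 9 = 15$)
$M{\left(o,X \right)} = 15$ ($M{\left(o,X \right)} = 4 + 11 = 15$)
$k{\left(r \right)} = 2 r \left(15 + r\right)$ ($k{\left(r \right)} = \left(r + 15\right) \left(r + r\right) = \left(15 + r\right) 2 r = 2 r \left(15 + r\right)$)
$W{\left(O \right)} = 12 + 660 O$ ($W{\left(O \right)} = 12 - 4 \left(O + \left(O - O\right)\right) 15 \left(-11\right) = 12 - 4 \left(O + 0\right) 15 \left(-11\right) = 12 - 4 O 15 \left(-11\right) = 12 - 4 \cdot 15 O \left(-11\right) = 12 - 4 \left(- 165 O\right) = 12 + 660 O$)
$k{\left(531 \right)} - W{\left(-1776 \right)} = 2 \cdot 531 \left(15 + 531\right) - \left(12 + 660 \left(-1776\right)\right) = 2 \cdot 531 \cdot 546 - \left(12 - 1172160\right) = 579852 - -1172148 = 579852 + 1172148 = 1752000$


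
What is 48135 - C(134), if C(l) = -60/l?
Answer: 3225075/67 ≈ 48135.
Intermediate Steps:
48135 - C(134) = 48135 - (-60)/134 = 48135 - 1*(-30/67) = 48135 + 30/67 = 3225075/67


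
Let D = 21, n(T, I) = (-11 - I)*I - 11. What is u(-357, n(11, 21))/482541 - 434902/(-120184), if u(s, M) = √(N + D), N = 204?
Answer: 34976641457/9665617924 ≈ 3.6187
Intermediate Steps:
n(T, I) = -11 + I*(-11 - I) (n(T, I) = I*(-11 - I) - 11 = -11 + I*(-11 - I))
u(s, M) = 15 (u(s, M) = √(204 + 21) = √225 = 15)
u(-357, n(11, 21))/482541 - 434902/(-120184) = 15/482541 - 434902/(-120184) = 15*(1/482541) - 434902*(-1/120184) = 5/160847 + 217451/60092 = 34976641457/9665617924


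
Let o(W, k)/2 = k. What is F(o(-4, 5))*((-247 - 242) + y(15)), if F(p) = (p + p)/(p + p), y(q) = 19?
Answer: -470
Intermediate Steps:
o(W, k) = 2*k
F(p) = 1 (F(p) = (2*p)/((2*p)) = (2*p)*(1/(2*p)) = 1)
F(o(-4, 5))*((-247 - 242) + y(15)) = 1*((-247 - 242) + 19) = 1*(-489 + 19) = 1*(-470) = -470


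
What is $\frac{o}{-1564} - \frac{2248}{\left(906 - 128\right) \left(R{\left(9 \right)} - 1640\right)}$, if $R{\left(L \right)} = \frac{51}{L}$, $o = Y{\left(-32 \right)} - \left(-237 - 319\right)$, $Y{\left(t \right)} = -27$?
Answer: $- \frac{43637845}{129694156} \approx -0.33647$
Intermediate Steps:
$o = 529$ ($o = -27 - \left(-237 - 319\right) = -27 - -556 = -27 + 556 = 529$)
$\frac{o}{-1564} - \frac{2248}{\left(906 - 128\right) \left(R{\left(9 \right)} - 1640\right)} = \frac{529}{-1564} - \frac{2248}{\left(906 - 128\right) \left(\frac{51}{9} - 1640\right)} = 529 \left(- \frac{1}{1564}\right) - \frac{2248}{778 \left(51 \cdot \frac{1}{9} - 1640\right)} = - \frac{23}{68} - \frac{2248}{778 \left(\frac{17}{3} - 1640\right)} = - \frac{23}{68} - \frac{2248}{778 \left(- \frac{4903}{3}\right)} = - \frac{23}{68} - \frac{2248}{- \frac{3814534}{3}} = - \frac{23}{68} - - \frac{3372}{1907267} = - \frac{23}{68} + \frac{3372}{1907267} = - \frac{43637845}{129694156}$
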